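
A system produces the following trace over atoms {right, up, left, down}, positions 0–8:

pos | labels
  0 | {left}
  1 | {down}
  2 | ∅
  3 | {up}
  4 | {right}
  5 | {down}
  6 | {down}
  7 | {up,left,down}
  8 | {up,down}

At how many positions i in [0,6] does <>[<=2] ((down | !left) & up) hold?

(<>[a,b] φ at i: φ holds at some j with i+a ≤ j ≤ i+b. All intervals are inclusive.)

5

Evaluate at each i in [0,6]:
  i=0: ✗ (none in [0,2])
  i=1: ✓ (witness j=3)
  i=2: ✓ (witness j=3)
  i=3: ✓ (witness j=3)
  i=4: ✗ (none in [4,6])
  i=5: ✓ (witness j=7)
  i=6: ✓ (witness j=7)
Positions where it holds: {1, 2, 3, 5, 6} → 5.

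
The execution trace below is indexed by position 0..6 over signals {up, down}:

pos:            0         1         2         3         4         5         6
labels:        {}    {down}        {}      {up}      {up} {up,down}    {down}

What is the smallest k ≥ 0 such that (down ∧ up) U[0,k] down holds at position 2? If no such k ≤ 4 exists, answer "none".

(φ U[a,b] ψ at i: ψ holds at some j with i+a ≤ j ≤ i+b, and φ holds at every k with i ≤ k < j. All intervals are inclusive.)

none

Need earliest j ≥ 2 with down, and (down ∧ up) at every k in [2,j-1].
  j=2: rhs fails.
  j=3: rhs fails.
  j=4: rhs fails.
  j=5: rhs holds but lhs fails at k=2.
  j=6: rhs holds but lhs fails at k=2.
No witness within the range → none.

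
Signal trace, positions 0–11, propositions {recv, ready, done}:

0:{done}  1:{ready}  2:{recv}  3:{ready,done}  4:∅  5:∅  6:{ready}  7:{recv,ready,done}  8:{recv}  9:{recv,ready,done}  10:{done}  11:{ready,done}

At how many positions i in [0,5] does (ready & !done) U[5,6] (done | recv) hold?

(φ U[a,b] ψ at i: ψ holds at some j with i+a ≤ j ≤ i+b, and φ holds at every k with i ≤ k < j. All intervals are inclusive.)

0

Evaluate at each i in [0,5]:
  i=0: ✗ (no rhs in [5,6])
  i=1: ✗ (lhs fails at k=2 before rhs at j=7)
  i=2: ✗ (lhs fails at k=2 before rhs at j=7)
  i=3: ✗ (lhs fails at k=3 before rhs at j=8)
  i=4: ✗ (lhs fails at k=4 before rhs at j=9)
  i=5: ✗ (lhs fails at k=5 before rhs at j=10)
Positions where it holds: {} → 0.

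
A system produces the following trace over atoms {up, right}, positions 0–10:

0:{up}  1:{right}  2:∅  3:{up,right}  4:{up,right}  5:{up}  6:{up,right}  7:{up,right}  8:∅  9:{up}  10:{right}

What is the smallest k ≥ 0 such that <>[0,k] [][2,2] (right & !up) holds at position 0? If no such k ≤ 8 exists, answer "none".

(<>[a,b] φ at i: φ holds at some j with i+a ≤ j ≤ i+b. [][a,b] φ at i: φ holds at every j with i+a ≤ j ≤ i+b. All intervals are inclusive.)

Scan j = 0,1,… for [][2,2] (right & !up):
  j=0: fails
  j=1: fails
  j=2: fails
  j=3: fails
  j=4: fails
  j=5: fails
  j=6: fails
  j=7: fails
  j=8: holds
First hit at j=8, so smallest k = 8-0 = 8.

8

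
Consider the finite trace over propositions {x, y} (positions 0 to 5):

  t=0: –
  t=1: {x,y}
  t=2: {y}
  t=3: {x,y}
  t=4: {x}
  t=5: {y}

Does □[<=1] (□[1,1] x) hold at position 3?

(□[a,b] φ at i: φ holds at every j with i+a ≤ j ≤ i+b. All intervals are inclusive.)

No

Check □[1,1] x at every j in [3,4]:
  j=3: holds on [4,4]
  j=4: fails at 5
Fails at j=4 → formula fails.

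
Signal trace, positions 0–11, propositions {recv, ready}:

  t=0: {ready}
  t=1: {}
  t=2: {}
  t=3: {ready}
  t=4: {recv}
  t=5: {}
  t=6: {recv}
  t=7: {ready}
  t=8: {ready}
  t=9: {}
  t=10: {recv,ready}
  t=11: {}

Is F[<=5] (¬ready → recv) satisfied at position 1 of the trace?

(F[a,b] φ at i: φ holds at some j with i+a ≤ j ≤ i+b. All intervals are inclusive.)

Yes

Check (¬ready → recv) at each j in [1,6]:
  j=1: false
  j=2: false
  j=3: true
  j=4: true
  j=5: false
  j=6: true
Found at j=3 → formula holds.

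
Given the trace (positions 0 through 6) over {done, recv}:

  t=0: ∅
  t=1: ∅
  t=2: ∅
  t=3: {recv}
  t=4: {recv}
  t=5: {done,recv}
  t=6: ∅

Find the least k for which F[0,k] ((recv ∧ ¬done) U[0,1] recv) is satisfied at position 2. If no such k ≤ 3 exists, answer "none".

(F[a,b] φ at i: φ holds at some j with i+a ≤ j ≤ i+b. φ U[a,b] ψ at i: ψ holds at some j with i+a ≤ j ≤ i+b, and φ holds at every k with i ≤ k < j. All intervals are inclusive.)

1

Scan j = 2,3,… for ((recv ∧ ¬done) U[0,1] recv):
  j=2: fails
  j=3: holds
First hit at j=3, so smallest k = 3-2 = 1.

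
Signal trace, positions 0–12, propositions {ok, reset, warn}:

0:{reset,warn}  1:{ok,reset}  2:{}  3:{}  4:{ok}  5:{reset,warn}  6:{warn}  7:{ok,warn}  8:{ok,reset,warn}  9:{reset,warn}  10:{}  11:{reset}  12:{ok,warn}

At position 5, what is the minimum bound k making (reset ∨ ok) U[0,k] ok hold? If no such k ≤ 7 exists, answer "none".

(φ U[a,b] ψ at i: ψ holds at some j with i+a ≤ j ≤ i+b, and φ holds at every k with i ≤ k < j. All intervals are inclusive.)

Need earliest j ≥ 5 with ok, and (reset ∨ ok) at every k in [5,j-1].
  j=5: rhs fails.
  j=6: rhs fails.
  j=7: rhs holds but lhs fails at k=6.
  j=8: rhs holds but lhs fails at k=6.
  j=9: rhs fails.
  j=10: rhs fails.
  j=11: rhs fails.
  j=12: rhs holds but lhs fails at k=6.
No witness within the range → none.

none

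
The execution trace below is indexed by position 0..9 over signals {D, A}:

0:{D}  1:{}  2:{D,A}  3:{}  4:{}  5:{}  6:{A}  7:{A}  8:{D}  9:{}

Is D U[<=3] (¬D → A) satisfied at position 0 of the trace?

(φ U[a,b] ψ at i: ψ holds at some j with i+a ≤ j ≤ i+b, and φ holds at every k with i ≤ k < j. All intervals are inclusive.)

Need some j in [0,3] with (¬D → A), and D at every k in [0,j-1].
  j=0: (¬D → A) holds; no prefix to check → satisfied.

Yes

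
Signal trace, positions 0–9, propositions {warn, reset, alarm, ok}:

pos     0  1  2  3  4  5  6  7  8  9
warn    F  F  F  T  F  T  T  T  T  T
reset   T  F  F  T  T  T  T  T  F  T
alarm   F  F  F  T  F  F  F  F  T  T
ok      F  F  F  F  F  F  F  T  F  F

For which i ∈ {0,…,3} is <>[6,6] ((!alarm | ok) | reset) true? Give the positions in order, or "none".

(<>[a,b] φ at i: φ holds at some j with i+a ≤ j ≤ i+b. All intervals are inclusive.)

0, 1, 3

Evaluate at each i in [0,3]:
  i=0: ✓ (witness j=6)
  i=1: ✓ (witness j=7)
  i=2: ✗ (none in [8,8])
  i=3: ✓ (witness j=9)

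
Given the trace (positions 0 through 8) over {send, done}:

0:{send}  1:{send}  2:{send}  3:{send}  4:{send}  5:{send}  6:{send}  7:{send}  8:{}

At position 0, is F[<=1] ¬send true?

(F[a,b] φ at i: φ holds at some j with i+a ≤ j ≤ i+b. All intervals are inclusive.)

Does not hold

Check ¬send at each j in [0,1]:
  j=0: false
  j=1: false
No position in the window satisfies it → formula fails.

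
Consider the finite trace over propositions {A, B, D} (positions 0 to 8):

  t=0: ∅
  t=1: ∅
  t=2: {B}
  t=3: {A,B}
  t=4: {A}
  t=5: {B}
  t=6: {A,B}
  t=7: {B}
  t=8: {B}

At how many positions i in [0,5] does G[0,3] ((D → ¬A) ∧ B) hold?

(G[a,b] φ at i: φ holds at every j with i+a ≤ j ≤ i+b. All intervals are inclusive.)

1

Evaluate at each i in [0,5]:
  i=0: ✗ (fails at j=0)
  i=1: ✗ (fails at j=1)
  i=2: ✗ (fails at j=4)
  i=3: ✗ (fails at j=4)
  i=4: ✗ (fails at j=4)
  i=5: ✓ (all of [5,8])
Positions where it holds: {5} → 1.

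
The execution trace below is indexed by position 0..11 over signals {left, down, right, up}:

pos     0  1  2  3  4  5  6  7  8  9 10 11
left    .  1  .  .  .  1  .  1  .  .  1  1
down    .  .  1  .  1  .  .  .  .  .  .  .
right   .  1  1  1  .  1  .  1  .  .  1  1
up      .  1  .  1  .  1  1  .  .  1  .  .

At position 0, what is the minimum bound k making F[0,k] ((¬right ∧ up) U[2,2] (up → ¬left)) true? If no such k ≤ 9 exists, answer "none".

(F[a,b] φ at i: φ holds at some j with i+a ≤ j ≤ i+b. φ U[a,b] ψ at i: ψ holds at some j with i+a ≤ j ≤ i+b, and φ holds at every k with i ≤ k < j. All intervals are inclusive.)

none

Scan j = 0,1,… for ((¬right ∧ up) U[2,2] (up → ¬left)):
  j=0: fails
  j=1: fails
  j=2: fails
  j=3: fails
  j=4: fails
  j=5: fails
  j=6: fails
  j=7: fails
  j=8: fails
  j=9: fails
No j in [0,9] satisfies it → none.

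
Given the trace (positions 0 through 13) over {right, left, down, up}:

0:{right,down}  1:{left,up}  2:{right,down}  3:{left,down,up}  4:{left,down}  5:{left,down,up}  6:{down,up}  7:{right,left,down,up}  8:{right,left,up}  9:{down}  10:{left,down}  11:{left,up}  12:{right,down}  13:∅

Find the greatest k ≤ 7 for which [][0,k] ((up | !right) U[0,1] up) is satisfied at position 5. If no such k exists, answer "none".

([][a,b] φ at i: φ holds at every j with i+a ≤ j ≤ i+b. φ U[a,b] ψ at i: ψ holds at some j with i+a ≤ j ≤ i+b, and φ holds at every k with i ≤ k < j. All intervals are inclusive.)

((up | !right) U[0,1] up) must hold from j=5 onward; find where it first fails.
  j=5: holds
  j=6: holds
  j=7: holds
  j=8: holds
  j=9: fails
Holds on [5,8], so largest k = 3.

3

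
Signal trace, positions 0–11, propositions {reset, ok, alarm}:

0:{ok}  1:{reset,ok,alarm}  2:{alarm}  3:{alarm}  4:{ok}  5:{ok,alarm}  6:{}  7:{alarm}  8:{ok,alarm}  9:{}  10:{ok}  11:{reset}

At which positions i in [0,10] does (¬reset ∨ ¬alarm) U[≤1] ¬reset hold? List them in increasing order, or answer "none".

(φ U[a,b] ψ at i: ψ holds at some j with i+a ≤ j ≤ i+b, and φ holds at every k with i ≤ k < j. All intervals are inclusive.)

0, 2, 3, 4, 5, 6, 7, 8, 9, 10

Evaluate at each i in [0,10]:
  i=0: ✓ (rhs at j=0)
  i=1: ✗ (lhs fails at k=1 before rhs at j=2)
  i=2: ✓ (rhs at j=2)
  i=3: ✓ (rhs at j=3)
  i=4: ✓ (rhs at j=4)
  i=5: ✓ (rhs at j=5)
  i=6: ✓ (rhs at j=6)
  i=7: ✓ (rhs at j=7)
  i=8: ✓ (rhs at j=8)
  i=9: ✓ (rhs at j=9)
  i=10: ✓ (rhs at j=10)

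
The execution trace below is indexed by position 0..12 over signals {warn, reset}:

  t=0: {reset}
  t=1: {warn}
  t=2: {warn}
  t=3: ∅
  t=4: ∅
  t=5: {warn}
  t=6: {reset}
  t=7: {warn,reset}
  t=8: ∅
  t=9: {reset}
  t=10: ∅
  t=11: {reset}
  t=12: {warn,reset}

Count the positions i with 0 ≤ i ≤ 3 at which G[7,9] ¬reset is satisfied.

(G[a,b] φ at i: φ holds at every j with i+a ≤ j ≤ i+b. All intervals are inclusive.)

0

Evaluate at each i in [0,3]:
  i=0: ✗ (fails at j=7)
  i=1: ✗ (fails at j=9)
  i=2: ✗ (fails at j=9)
  i=3: ✗ (fails at j=11)
Positions where it holds: {} → 0.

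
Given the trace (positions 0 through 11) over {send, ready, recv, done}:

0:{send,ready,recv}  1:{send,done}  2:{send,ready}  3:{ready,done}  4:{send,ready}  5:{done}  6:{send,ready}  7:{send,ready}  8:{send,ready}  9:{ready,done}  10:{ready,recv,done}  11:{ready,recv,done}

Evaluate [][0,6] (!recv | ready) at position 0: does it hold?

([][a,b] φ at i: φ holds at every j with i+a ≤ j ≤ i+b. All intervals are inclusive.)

Yes

Check (!recv | ready) at every j in [0,6]:
  j=0: true
  j=1: true
  j=2: true
  j=3: true
  j=4: true
  j=5: true
  j=6: true
All positions satisfy it → formula holds.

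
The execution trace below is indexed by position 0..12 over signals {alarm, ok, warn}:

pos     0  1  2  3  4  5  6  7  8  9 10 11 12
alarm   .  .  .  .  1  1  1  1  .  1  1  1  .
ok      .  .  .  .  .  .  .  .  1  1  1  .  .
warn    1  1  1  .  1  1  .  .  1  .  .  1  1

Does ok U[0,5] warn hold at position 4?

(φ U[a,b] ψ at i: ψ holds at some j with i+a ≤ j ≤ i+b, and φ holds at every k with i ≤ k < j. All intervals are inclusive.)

Yes

Need some j in [4,9] with warn, and ok at every k in [4,j-1].
  j=4: warn holds; no prefix to check → satisfied.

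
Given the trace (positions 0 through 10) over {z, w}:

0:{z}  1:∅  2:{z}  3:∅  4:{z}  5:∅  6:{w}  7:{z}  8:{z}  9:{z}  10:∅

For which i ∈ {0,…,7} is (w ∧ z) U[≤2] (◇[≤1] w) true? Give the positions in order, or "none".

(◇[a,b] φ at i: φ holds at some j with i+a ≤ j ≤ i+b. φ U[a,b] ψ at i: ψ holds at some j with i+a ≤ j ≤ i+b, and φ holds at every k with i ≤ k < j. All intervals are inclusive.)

Evaluate at each i in [0,7]:
  i=0: ✗ (no rhs in [0,2])
  i=1: ✗ (no rhs in [1,3])
  i=2: ✗ (no rhs in [2,4])
  i=3: ✗ (lhs fails at k=3 before rhs at j=5)
  i=4: ✗ (lhs fails at k=4 before rhs at j=5)
  i=5: ✓ (rhs at j=5)
  i=6: ✓ (rhs at j=6)
  i=7: ✗ (no rhs in [7,9])

5, 6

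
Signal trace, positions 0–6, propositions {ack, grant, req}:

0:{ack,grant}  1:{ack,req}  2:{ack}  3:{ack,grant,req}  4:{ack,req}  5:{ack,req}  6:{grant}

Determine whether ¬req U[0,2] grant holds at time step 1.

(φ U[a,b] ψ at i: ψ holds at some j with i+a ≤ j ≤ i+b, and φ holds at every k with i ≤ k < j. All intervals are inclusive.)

Need some j in [1,3] with grant, and ¬req at every k in [1,j-1].
  j=1: grant false.
  j=2: grant false.
  j=3: grant holds, but ¬req fails at k=1 → not this j.
No j in the window works → until fails.

Does not hold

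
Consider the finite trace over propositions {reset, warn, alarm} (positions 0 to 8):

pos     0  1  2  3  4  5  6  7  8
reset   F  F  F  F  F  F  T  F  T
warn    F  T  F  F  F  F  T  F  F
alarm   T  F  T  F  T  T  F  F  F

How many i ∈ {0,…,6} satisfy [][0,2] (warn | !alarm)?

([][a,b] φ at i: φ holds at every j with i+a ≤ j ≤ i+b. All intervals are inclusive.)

Evaluate at each i in [0,6]:
  i=0: ✗ (fails at j=0)
  i=1: ✗ (fails at j=2)
  i=2: ✗ (fails at j=2)
  i=3: ✗ (fails at j=4)
  i=4: ✗ (fails at j=4)
  i=5: ✗ (fails at j=5)
  i=6: ✓ (all of [6,8])
Positions where it holds: {6} → 1.

1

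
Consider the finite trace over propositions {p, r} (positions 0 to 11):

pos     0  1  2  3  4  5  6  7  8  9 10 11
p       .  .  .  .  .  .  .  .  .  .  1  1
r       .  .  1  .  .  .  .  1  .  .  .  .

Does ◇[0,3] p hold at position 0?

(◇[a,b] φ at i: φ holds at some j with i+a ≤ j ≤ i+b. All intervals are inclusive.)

Check p at each j in [0,3]:
  j=0: false
  j=1: false
  j=2: false
  j=3: false
No position in the window satisfies it → formula fails.

Does not hold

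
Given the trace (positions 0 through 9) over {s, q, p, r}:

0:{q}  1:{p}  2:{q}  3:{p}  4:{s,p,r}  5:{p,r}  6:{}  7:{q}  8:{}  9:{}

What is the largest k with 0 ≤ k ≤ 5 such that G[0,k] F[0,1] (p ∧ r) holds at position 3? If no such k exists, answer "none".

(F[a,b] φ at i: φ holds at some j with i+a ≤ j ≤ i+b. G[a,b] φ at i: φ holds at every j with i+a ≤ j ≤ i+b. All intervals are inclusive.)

2

F[0,1] (p ∧ r) must hold from j=3 onward; find where it first fails.
  j=3: holds
  j=4: holds
  j=5: holds
  j=6: fails
Holds on [3,5], so largest k = 2.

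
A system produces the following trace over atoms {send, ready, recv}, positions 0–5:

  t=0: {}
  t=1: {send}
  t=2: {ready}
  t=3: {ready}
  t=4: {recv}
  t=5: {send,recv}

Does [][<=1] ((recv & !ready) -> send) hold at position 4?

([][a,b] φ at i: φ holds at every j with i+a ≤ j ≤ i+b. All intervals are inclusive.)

Check ((recv & !ready) -> send) at every j in [4,5]:
  j=4: antecedent true; consequent false → ✗
  j=5: antecedent true; consequent true → ✓
Fails at j=4 → formula fails.

Does not hold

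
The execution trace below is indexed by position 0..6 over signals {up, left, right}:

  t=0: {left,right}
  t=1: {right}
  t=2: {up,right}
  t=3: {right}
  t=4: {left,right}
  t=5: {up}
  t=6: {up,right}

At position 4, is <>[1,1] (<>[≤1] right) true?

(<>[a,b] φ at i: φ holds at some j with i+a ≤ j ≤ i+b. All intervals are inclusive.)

Holds

Check <>[≤1] right at each j in [5,5]:
  j=5: holds (witness at 6)
Found at j=5 → formula holds.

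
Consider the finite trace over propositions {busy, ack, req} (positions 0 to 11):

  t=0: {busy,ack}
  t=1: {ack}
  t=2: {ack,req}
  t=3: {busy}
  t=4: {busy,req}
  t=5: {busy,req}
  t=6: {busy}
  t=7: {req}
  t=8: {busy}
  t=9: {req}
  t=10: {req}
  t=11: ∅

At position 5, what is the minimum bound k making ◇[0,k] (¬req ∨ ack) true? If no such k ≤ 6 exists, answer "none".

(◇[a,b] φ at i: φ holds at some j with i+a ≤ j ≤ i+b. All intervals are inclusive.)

Scan j = 5,6,… for (¬req ∨ ack):
  j=5: fails
  j=6: holds
First hit at j=6, so smallest k = 6-5 = 1.

1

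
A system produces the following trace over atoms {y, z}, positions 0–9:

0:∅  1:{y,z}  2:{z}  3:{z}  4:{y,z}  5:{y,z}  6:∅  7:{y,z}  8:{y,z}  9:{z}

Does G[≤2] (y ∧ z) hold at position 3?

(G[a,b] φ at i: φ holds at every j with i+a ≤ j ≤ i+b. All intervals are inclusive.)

Does not hold

Check (y ∧ z) at every j in [3,5]:
  j=3: false
  j=4: true
  j=5: true
Fails at j=3 → formula fails.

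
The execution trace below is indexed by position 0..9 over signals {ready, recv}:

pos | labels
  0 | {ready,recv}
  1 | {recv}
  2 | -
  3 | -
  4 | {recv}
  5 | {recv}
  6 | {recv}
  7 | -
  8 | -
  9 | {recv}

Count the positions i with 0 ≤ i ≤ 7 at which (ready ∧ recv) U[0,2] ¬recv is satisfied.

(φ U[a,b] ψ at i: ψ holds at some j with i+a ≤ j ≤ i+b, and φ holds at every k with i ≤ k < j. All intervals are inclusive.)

3

Evaluate at each i in [0,7]:
  i=0: ✗ (lhs fails at k=1 before rhs at j=2)
  i=1: ✗ (lhs fails at k=1 before rhs at j=2)
  i=2: ✓ (rhs at j=2)
  i=3: ✓ (rhs at j=3)
  i=4: ✗ (no rhs in [4,6])
  i=5: ✗ (lhs fails at k=5 before rhs at j=7)
  i=6: ✗ (lhs fails at k=6 before rhs at j=7)
  i=7: ✓ (rhs at j=7)
Positions where it holds: {2, 3, 7} → 3.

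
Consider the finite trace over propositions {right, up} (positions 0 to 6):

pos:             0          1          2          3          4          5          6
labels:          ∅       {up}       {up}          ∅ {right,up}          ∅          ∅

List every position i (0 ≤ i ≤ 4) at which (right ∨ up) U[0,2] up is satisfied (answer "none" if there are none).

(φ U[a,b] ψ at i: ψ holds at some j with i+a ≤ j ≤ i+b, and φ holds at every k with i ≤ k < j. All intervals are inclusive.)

Evaluate at each i in [0,4]:
  i=0: ✗ (lhs fails at k=0 before rhs at j=1)
  i=1: ✓ (rhs at j=1)
  i=2: ✓ (rhs at j=2)
  i=3: ✗ (lhs fails at k=3 before rhs at j=4)
  i=4: ✓ (rhs at j=4)

1, 2, 4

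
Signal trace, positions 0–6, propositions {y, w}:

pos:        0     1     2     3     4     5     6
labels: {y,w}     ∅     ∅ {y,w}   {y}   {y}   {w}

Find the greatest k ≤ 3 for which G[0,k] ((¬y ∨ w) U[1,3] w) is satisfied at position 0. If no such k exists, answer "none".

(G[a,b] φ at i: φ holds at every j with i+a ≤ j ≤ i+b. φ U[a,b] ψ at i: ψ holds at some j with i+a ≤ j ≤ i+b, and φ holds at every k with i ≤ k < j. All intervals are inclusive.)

((¬y ∨ w) U[1,3] w) must hold from j=0 onward; find where it first fails.
  j=0: holds
  j=1: holds
  j=2: holds
  j=3: fails
Holds on [0,2], so largest k = 2.

2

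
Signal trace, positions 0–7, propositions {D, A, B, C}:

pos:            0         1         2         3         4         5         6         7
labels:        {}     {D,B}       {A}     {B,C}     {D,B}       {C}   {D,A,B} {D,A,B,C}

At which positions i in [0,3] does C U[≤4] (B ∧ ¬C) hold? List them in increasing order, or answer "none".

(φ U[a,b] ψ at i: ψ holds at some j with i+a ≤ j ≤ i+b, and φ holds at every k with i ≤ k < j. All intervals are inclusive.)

1, 3

Evaluate at each i in [0,3]:
  i=0: ✗ (lhs fails at k=0 before rhs at j=1)
  i=1: ✓ (rhs at j=1)
  i=2: ✗ (lhs fails at k=2 before rhs at j=4)
  i=3: ✓ (rhs at j=4; lhs holds on [3,3])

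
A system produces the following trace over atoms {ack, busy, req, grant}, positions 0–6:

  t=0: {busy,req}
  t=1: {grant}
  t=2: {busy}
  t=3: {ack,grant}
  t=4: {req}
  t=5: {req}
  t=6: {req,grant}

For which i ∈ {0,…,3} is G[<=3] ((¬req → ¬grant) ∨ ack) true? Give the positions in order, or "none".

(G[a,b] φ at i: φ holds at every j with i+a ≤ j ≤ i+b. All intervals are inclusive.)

2, 3

Evaluate at each i in [0,3]:
  i=0: ✗ (fails at j=1)
  i=1: ✗ (fails at j=1)
  i=2: ✓ (all of [2,5])
  i=3: ✓ (all of [3,6])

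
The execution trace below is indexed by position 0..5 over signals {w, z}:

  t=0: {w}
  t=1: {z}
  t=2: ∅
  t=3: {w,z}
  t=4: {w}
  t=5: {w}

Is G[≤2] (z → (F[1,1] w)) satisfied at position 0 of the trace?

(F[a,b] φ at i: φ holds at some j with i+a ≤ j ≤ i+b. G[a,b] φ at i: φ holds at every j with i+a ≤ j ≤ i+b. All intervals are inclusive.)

Does not hold

Check (z → (F[1,1] w)) at every j in [0,2]:
  j=0: antecedent false → ✓
  j=1: antecedent true; consequent fails (none in [2,2]) → ✗
  j=2: antecedent false → ✓
Fails at j=1 → formula fails.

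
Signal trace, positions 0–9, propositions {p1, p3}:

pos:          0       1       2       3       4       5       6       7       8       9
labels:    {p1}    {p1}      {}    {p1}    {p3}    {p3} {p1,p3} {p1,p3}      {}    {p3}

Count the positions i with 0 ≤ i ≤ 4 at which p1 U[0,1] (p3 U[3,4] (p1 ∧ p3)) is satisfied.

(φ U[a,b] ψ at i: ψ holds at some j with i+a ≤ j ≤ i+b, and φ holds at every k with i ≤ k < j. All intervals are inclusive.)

2

Evaluate at each i in [0,4]:
  i=0: ✗ (no rhs in [0,1])
  i=1: ✗ (no rhs in [1,2])
  i=2: ✗ (no rhs in [2,3])
  i=3: ✓ (rhs at j=4; lhs holds on [3,3])
  i=4: ✓ (rhs at j=4)
Positions where it holds: {3, 4} → 2.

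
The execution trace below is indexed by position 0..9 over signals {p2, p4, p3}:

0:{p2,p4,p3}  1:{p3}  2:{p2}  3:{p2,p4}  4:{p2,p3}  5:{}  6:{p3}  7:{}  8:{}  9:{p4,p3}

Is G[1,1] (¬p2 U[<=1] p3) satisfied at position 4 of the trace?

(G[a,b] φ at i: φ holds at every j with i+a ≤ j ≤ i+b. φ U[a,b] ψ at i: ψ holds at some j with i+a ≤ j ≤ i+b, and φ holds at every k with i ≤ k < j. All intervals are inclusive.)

True

Check (¬p2 U[<=1] p3) at every j in [5,5]:
  j=5: holds
All positions satisfy it → formula holds.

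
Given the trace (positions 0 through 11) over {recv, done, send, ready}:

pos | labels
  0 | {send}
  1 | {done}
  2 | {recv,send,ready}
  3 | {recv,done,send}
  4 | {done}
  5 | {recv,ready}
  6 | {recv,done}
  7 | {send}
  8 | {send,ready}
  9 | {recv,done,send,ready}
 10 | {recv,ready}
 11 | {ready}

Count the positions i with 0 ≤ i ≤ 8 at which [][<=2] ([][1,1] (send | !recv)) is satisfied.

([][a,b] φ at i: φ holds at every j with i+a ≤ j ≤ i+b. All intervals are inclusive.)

Evaluate at each i in [0,8]:
  i=0: ✓ (all of [0,2])
  i=1: ✓ (all of [1,3])
  i=2: ✗ (fails at j=4)
  i=3: ✗ (fails at j=4)
  i=4: ✗ (fails at j=4)
  i=5: ✗ (fails at j=5)
  i=6: ✓ (all of [6,8])
  i=7: ✗ (fails at j=9)
  i=8: ✗ (fails at j=9)
Positions where it holds: {0, 1, 6} → 3.

3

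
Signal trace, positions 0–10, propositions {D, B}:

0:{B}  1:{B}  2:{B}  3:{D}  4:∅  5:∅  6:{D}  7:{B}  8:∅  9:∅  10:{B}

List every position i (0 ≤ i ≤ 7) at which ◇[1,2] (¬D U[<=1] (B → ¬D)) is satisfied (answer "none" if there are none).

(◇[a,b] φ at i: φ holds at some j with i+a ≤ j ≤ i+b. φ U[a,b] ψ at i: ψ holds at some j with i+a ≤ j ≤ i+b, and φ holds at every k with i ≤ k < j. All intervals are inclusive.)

Evaluate at each i in [0,7]:
  i=0: ✓ (witness j=1)
  i=1: ✓ (witness j=2)
  i=2: ✓ (witness j=3)
  i=3: ✓ (witness j=4)
  i=4: ✓ (witness j=5)
  i=5: ✓ (witness j=6)
  i=6: ✓ (witness j=7)
  i=7: ✓ (witness j=8)

0, 1, 2, 3, 4, 5, 6, 7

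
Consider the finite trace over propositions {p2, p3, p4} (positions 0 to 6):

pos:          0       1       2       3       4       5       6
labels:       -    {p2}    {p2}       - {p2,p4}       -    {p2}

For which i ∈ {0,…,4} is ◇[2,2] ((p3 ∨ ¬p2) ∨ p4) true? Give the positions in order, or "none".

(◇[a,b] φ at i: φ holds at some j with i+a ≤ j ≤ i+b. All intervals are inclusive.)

1, 2, 3

Evaluate at each i in [0,4]:
  i=0: ✗ (none in [2,2])
  i=1: ✓ (witness j=3)
  i=2: ✓ (witness j=4)
  i=3: ✓ (witness j=5)
  i=4: ✗ (none in [6,6])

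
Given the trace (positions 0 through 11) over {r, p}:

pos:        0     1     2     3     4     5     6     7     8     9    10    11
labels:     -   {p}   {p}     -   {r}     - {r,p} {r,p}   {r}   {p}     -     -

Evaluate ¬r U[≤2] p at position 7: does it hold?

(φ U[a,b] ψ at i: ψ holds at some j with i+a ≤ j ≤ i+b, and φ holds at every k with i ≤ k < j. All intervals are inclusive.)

Need some j in [7,9] with p, and ¬r at every k in [7,j-1].
  j=7: p holds; no prefix to check → satisfied.

Yes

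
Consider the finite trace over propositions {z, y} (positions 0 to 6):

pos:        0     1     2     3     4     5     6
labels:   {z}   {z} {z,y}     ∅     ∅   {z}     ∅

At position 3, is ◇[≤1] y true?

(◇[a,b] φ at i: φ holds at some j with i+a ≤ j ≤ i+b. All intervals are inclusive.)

Does not hold

Check y at each j in [3,4]:
  j=3: false
  j=4: false
No position in the window satisfies it → formula fails.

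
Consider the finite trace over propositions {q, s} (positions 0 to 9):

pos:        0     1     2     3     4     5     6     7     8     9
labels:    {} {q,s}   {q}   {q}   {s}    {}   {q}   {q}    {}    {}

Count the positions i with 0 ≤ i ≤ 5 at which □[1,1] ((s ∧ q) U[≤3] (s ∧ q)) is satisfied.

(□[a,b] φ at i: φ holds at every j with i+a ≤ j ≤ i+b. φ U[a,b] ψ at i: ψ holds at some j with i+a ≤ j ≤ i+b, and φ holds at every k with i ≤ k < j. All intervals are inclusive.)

Evaluate at each i in [0,5]:
  i=0: ✓ (all of [1,1])
  i=1: ✗ (fails at j=2)
  i=2: ✗ (fails at j=3)
  i=3: ✗ (fails at j=4)
  i=4: ✗ (fails at j=5)
  i=5: ✗ (fails at j=6)
Positions where it holds: {0} → 1.

1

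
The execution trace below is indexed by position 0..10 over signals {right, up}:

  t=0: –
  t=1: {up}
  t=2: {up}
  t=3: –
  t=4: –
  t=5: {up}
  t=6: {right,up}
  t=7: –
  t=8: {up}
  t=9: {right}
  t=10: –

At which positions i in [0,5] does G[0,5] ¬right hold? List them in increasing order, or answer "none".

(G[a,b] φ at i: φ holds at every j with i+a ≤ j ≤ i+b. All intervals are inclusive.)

Evaluate at each i in [0,5]:
  i=0: ✓ (all of [0,5])
  i=1: ✗ (fails at j=6)
  i=2: ✗ (fails at j=6)
  i=3: ✗ (fails at j=6)
  i=4: ✗ (fails at j=6)
  i=5: ✗ (fails at j=6)

0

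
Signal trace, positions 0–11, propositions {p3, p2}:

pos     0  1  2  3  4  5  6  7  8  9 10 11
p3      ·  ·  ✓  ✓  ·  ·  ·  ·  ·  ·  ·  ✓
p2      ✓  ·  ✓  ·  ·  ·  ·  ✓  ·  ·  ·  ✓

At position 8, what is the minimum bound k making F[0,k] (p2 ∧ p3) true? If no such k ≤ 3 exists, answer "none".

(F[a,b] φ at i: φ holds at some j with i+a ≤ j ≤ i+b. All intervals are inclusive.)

3

Scan j = 8,9,… for (p2 ∧ p3):
  j=8: fails
  j=9: fails
  j=10: fails
  j=11: holds
First hit at j=11, so smallest k = 11-8 = 3.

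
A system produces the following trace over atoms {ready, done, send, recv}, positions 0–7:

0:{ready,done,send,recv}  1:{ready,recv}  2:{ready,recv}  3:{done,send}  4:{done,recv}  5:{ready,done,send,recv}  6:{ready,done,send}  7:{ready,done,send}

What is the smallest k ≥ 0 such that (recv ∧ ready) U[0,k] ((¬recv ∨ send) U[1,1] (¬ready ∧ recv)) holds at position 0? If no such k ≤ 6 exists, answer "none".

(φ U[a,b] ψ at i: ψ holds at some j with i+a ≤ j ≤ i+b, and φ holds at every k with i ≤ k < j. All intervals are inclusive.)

Need earliest j ≥ 0 with ((¬recv ∨ send) U[1,1] (¬ready ∧ recv)), and (recv ∧ ready) at every k in [0,j-1].
  j=0: rhs fails.
  j=1: rhs fails.
  j=2: rhs fails.
  j=3: rhs holds; lhs holds on [0,2]. k = 3.

3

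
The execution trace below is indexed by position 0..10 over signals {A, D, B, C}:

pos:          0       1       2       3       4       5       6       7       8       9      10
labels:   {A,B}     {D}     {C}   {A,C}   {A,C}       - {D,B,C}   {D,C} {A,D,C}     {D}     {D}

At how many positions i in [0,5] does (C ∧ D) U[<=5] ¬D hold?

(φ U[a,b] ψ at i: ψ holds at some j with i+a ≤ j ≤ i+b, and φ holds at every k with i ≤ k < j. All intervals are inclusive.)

5

Evaluate at each i in [0,5]:
  i=0: ✓ (rhs at j=0)
  i=1: ✗ (lhs fails at k=1 before rhs at j=2)
  i=2: ✓ (rhs at j=2)
  i=3: ✓ (rhs at j=3)
  i=4: ✓ (rhs at j=4)
  i=5: ✓ (rhs at j=5)
Positions where it holds: {0, 2, 3, 4, 5} → 5.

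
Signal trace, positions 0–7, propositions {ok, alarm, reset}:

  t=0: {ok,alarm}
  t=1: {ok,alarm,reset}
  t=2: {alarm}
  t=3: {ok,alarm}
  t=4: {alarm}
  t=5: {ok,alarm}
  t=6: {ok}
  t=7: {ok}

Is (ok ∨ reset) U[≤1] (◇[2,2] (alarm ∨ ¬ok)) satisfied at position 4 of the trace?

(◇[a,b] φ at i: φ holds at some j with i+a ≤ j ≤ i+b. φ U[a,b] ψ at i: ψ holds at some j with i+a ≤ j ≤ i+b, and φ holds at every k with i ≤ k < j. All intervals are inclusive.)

Need some j in [4,5] with ◇[2,2] (alarm ∨ ¬ok), and (ok ∨ reset) at every k in [4,j-1].
  j=4: ◇[2,2] (alarm ∨ ¬ok) — fails (none in [6,6]).
  j=5: ◇[2,2] (alarm ∨ ¬ok) — fails (none in [7,7]).
No j in the window works → until fails.

No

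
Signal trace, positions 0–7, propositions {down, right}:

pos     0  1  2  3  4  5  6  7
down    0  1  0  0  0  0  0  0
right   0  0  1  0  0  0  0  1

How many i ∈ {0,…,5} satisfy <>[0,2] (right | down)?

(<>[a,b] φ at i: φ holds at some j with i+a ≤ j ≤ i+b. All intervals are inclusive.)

Evaluate at each i in [0,5]:
  i=0: ✓ (witness j=1)
  i=1: ✓ (witness j=1)
  i=2: ✓ (witness j=2)
  i=3: ✗ (none in [3,5])
  i=4: ✗ (none in [4,6])
  i=5: ✓ (witness j=7)
Positions where it holds: {0, 1, 2, 5} → 4.

4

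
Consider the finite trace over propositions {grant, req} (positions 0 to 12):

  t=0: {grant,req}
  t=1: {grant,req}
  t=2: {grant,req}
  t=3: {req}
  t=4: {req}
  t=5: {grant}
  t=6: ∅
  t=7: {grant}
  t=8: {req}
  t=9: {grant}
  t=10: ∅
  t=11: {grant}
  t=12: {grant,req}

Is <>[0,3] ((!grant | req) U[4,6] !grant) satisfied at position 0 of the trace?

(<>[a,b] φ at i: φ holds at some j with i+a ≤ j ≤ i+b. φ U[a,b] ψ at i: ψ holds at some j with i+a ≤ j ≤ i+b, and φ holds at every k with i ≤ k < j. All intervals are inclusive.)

Yes

Check ((!grant | req) U[4,6] !grant) at each j in [0,3]:
  j=0: holds
  j=1: fails
  j=2: fails
  j=3: fails
Found at j=0 → formula holds.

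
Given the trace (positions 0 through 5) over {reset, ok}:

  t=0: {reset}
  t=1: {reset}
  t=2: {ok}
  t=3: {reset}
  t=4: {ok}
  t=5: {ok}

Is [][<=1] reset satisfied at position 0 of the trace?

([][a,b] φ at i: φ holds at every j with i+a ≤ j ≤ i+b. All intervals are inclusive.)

Holds

Check reset at every j in [0,1]:
  j=0: true
  j=1: true
All positions satisfy it → formula holds.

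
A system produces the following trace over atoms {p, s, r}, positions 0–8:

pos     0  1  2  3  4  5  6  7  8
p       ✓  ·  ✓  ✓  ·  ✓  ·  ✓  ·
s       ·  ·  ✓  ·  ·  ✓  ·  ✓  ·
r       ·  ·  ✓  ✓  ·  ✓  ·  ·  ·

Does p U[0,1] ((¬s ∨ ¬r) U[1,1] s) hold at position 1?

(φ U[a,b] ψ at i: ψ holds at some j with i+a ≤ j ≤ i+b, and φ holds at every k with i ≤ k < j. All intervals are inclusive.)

Need some j in [1,2] with ((¬s ∨ ¬r) U[1,1] s), and p at every k in [1,j-1].
  j=1: ((¬s ∨ ¬r) U[1,1] s) holds; no prefix to check → satisfied.

Yes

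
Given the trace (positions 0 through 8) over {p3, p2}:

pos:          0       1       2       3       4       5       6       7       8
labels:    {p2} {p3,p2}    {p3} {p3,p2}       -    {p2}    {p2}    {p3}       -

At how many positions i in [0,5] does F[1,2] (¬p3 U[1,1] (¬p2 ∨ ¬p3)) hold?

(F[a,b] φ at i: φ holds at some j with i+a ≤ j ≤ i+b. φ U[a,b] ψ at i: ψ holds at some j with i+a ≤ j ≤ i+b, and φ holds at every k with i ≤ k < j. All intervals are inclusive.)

4

Evaluate at each i in [0,5]:
  i=0: ✗ (none in [1,2])
  i=1: ✗ (none in [2,3])
  i=2: ✓ (witness j=4)
  i=3: ✓ (witness j=4)
  i=4: ✓ (witness j=5)
  i=5: ✓ (witness j=6)
Positions where it holds: {2, 3, 4, 5} → 4.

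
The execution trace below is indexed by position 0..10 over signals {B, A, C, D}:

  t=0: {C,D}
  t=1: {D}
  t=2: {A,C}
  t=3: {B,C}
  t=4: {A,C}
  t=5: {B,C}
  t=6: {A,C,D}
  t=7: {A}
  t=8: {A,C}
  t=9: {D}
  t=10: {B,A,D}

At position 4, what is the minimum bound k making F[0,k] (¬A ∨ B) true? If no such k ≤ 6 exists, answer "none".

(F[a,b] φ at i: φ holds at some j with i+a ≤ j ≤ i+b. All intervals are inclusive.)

Scan j = 4,5,… for (¬A ∨ B):
  j=4: fails
  j=5: holds
First hit at j=5, so smallest k = 5-4 = 1.

1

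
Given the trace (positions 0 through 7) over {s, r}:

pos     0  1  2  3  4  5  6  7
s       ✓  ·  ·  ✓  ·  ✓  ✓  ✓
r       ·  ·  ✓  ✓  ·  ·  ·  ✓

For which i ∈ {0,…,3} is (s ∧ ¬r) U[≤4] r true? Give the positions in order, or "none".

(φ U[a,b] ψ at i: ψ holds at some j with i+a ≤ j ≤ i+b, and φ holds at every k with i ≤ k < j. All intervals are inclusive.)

Evaluate at each i in [0,3]:
  i=0: ✗ (lhs fails at k=1 before rhs at j=2)
  i=1: ✗ (lhs fails at k=1 before rhs at j=2)
  i=2: ✓ (rhs at j=2)
  i=3: ✓ (rhs at j=3)

2, 3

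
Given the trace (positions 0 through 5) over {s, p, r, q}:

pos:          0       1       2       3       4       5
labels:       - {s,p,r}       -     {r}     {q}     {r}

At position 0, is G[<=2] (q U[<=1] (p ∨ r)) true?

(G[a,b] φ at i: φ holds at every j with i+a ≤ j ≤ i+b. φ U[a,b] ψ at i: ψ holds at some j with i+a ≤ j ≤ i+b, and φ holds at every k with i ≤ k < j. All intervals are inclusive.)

Check (q U[<=1] (p ∨ r)) at every j in [0,2]:
  j=0: fails
  j=1: holds
  j=2: fails
Fails at j=0 → formula fails.

False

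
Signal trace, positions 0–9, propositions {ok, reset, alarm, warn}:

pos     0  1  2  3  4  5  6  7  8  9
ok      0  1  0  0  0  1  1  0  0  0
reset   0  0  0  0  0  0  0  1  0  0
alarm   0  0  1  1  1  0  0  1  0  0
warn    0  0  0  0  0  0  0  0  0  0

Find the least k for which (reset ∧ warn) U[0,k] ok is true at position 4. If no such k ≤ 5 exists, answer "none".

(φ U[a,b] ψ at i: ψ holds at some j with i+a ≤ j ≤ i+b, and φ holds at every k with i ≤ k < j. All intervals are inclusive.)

Need earliest j ≥ 4 with ok, and (reset ∧ warn) at every k in [4,j-1].
  j=4: rhs fails.
  j=5: rhs holds but lhs fails at k=4.
  j=6: rhs holds but lhs fails at k=4.
  j=7: rhs fails.
  j=8: rhs fails.
  j=9: rhs fails.
No witness within the range → none.

none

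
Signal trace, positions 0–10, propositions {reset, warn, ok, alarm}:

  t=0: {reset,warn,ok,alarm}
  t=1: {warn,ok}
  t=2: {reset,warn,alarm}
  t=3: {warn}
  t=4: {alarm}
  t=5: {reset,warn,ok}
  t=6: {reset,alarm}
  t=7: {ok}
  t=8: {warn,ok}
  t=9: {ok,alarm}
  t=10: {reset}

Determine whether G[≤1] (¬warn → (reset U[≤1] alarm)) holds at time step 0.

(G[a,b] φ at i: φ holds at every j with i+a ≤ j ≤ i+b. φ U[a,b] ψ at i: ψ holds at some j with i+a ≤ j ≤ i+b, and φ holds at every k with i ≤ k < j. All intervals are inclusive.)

Check (¬warn → (reset U[≤1] alarm)) at every j in [0,1]:
  j=0: antecedent false → ✓
  j=1: antecedent false → ✓
All positions satisfy it → formula holds.

Yes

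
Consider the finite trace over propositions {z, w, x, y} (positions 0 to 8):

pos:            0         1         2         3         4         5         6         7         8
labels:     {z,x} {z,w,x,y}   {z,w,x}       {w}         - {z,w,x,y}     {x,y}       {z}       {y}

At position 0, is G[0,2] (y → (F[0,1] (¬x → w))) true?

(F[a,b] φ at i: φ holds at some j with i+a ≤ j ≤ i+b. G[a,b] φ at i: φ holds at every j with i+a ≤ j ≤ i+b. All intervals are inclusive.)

Yes

Check (y → (F[0,1] (¬x → w))) at every j in [0,2]:
  j=0: antecedent false → ✓
  j=1: antecedent true; consequent holds (witness at 1) → ✓
  j=2: antecedent false → ✓
All positions satisfy it → formula holds.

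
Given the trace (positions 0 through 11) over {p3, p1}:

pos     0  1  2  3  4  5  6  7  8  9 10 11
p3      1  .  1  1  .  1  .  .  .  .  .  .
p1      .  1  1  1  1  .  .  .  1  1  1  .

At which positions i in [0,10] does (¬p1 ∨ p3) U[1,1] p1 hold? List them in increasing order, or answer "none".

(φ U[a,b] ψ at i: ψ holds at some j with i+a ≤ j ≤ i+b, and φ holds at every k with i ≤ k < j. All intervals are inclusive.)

Evaluate at each i in [0,10]:
  i=0: ✓ (rhs at j=1; lhs holds on [0,0])
  i=1: ✗ (lhs fails at k=1 before rhs at j=2)
  i=2: ✓ (rhs at j=3; lhs holds on [2,2])
  i=3: ✓ (rhs at j=4; lhs holds on [3,3])
  i=4: ✗ (no rhs in [5,5])
  i=5: ✗ (no rhs in [6,6])
  i=6: ✗ (no rhs in [7,7])
  i=7: ✓ (rhs at j=8; lhs holds on [7,7])
  i=8: ✗ (lhs fails at k=8 before rhs at j=9)
  i=9: ✗ (lhs fails at k=9 before rhs at j=10)
  i=10: ✗ (no rhs in [11,11])

0, 2, 3, 7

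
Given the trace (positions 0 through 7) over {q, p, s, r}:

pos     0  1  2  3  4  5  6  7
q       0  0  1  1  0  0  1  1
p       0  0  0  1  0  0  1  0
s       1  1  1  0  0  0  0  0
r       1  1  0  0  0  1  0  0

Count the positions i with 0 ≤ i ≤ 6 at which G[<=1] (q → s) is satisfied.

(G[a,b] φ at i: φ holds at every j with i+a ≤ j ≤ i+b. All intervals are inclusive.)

3

Evaluate at each i in [0,6]:
  i=0: ✓ (all of [0,1])
  i=1: ✓ (all of [1,2])
  i=2: ✗ (fails at j=3)
  i=3: ✗ (fails at j=3)
  i=4: ✓ (all of [4,5])
  i=5: ✗ (fails at j=6)
  i=6: ✗ (fails at j=6)
Positions where it holds: {0, 1, 4} → 3.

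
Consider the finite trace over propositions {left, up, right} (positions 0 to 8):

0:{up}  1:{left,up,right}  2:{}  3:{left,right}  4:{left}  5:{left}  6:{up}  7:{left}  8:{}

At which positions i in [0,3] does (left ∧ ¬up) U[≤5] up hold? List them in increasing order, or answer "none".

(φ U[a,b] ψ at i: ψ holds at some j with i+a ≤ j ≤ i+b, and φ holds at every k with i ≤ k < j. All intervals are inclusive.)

Evaluate at each i in [0,3]:
  i=0: ✓ (rhs at j=0)
  i=1: ✓ (rhs at j=1)
  i=2: ✗ (lhs fails at k=2 before rhs at j=6)
  i=3: ✓ (rhs at j=6; lhs holds on [3,5])

0, 1, 3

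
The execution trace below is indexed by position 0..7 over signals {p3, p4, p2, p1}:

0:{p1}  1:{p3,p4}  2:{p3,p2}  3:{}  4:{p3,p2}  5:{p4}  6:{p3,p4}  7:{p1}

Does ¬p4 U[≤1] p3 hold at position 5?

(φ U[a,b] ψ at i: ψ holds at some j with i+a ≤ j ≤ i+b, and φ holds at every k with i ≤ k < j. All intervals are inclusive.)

Does not hold

Need some j in [5,6] with p3, and ¬p4 at every k in [5,j-1].
  j=5: p3 false.
  j=6: p3 holds, but ¬p4 fails at k=5 → not this j.
No j in the window works → until fails.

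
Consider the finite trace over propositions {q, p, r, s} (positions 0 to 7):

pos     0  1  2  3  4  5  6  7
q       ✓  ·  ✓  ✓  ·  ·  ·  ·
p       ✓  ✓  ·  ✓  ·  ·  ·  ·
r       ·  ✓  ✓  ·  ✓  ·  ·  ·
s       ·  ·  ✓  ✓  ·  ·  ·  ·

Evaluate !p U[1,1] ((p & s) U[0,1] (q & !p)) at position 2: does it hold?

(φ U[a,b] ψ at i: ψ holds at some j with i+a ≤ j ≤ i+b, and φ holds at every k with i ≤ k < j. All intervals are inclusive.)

No

Need some j in [3,3] with ((p & s) U[0,1] (q & !p)), and !p at every k in [2,j-1].
  j=3: ((p & s) U[0,1] (q & !p)) — fails.
No j in the window works → until fails.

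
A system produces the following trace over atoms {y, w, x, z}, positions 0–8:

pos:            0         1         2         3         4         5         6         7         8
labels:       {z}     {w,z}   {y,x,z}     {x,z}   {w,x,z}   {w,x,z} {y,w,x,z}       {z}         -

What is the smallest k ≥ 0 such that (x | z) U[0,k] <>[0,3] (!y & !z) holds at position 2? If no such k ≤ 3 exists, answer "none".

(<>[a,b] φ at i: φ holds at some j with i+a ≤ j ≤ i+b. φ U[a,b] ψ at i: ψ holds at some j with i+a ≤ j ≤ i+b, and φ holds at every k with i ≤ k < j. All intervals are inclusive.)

Need earliest j ≥ 2 with <>[0,3] (!y & !z), and (x | z) at every k in [2,j-1].
  j=2: rhs fails.
  j=3: rhs fails.
  j=4: rhs fails.
  j=5: rhs holds; lhs holds on [2,4]. k = 3.

3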